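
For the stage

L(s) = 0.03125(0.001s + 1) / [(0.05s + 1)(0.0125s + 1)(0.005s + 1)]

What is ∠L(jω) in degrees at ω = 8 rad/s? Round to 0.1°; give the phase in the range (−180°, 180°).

-29.3°

At ω = 8 rad/s:
zero (1 + j8·0.001) = 1 + j0.008 → |·| ≈ 1, ∠ ≈ 0.46°
pole (1 + j8·0.05) = 1 + j0.4 → |·| ≈ 1.077, ∠ ≈ 21.80°
pole (1 + j8·0.0125) = 1 + j0.1 → |·| ≈ 1.005, ∠ ≈ 5.71°
pole (1 + j8·0.005) = 1 + j0.04 → |·| ≈ 1.0008, ∠ ≈ 2.29°
∠L = (0.46°) − (21.80° + 5.71° + 2.29°) = -29.34°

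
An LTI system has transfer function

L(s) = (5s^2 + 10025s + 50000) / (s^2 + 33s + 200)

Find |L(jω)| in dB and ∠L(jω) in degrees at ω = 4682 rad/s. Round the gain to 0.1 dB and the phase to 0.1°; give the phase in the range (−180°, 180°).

Substitute s = j4682:
Numerator: 5(j4682)^2 + 10025(j4682) + 50000 = -109555620 + j46937050
Denominator: (j4682)^2 + 33(j4682) + 200 = -21920924 + j154506
|N| = √(109555620² + 46937050²) ≈ 1.1919e+08, ∠N ≈ 156.81°
|D| = √(21920924² + 154506²) ≈ 2.1921e+07, ∠D ≈ 179.60°
|L| = 1.1919e+08 / 2.1921e+07 ≈ 5.4373
Gain = 20 log₁₀(5.4373) ≈ 14.71 dB
∠L = 156.81° − 179.60° = -22.79°

14.7 dB, -22.8°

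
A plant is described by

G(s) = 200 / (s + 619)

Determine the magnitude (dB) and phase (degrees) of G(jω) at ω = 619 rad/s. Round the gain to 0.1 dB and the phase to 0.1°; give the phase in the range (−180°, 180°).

Substitute s = j619:
Numerator: 200 = 200 + j0
Denominator: (j619) + 619 = 619 + j619
|N| = √(200² + 0²) ≈ 200, ∠N ≈ 0.00°
|D| = √(619² + 619²) ≈ 875.4, ∠D ≈ 45.00°
|G| = 200 / 875.4 ≈ 0.22847
Gain = 20 log₁₀(0.22847) ≈ -12.82 dB
∠G = 0.00° − 45.00° = -45.00°

-12.8 dB, -45.0°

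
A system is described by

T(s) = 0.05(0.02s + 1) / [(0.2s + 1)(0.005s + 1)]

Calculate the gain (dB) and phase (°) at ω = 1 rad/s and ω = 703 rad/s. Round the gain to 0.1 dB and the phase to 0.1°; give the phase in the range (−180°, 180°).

ω = 1: -26.2 dB, -10.5°; ω = 703: -57.3 dB, -77.8°

At ω = 1 rad/s:
zero (1 + j1·0.02) = 1 + j0.02 → |·| ≈ 1.0002, ∠ ≈ 1.15°
pole (1 + j1·0.2) = 1 + j0.2 → |·| ≈ 1.0198, ∠ ≈ 11.31°
pole (1 + j1·0.005) = 1 + j0.005 → |·| ≈ 1, ∠ ≈ 0.29°
|T| = 0.05 · 1.0002 / (1.0198 · 1) ≈ 0.049039
Gain = 20 log₁₀(0.049039) ≈ -26.19 dB
∠T = (1.15°) − (11.31° + 0.29°) = -10.45°

At ω = 703 rad/s:
zero (1 + j703·0.02) = 1 + j14.06 → |·| ≈ 14.096, ∠ ≈ 85.93°
pole (1 + j703·0.2) = 1 + j140.6 → |·| ≈ 140.6, ∠ ≈ 89.59°
pole (1 + j703·0.005) = 1 + j3.515 → |·| ≈ 3.6545, ∠ ≈ 74.12°
|T| = 0.05 · 14.096 / (140.6 · 3.6545) ≈ 0.0013717
Gain = 20 log₁₀(0.0013717) ≈ -57.25 dB
∠T = (85.93°) − (89.59° + 74.12°) = -77.78°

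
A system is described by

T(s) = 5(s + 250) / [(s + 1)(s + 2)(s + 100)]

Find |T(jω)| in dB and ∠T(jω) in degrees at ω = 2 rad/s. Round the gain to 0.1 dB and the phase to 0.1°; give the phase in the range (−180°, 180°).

5.9 dB, -109.1°

At s = jω = j2:
zero (s+250): 250 + j2 → |·| = √(250²+2²) = √62504 ≈ 250.01, ∠ = arctan(2/250) ≈ 0.46°
pole (s+1): 1 + j2 → |·| = √(1²+2²) = √5 ≈ 2.2361, ∠ = arctan(2/1) ≈ 63.43°
pole (s+2): 2 + j2 → |·| = √(2²+2²) = √8 ≈ 2.8284, ∠ = arctan(2/2) ≈ 45.00°
pole (s+100): 100 + j2 → |·| = √(100²+2²) = √10004 ≈ 100.02, ∠ = arctan(2/100) ≈ 1.15°
|T| = 5 · 250.01 / 632.59 ≈ 1.9761
Gain = 20 log₁₀(1.9761) ≈ 5.92 dB
∠T = 0.46° − 109.58° = -109.12°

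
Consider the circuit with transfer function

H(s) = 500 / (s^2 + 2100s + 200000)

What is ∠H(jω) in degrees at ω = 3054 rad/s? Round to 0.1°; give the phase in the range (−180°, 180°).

-144.9°

Substitute s = j3054:
Numerator: 500 = 500 + j0
Denominator: (j3054)^2 + 2100(j3054) + 200000 = -9126916 + j6413400
|N| = √(500² + 0²) ≈ 500, ∠N ≈ 0.00°
|D| = √(9126916² + 6413400²) ≈ 1.1155e+07, ∠D ≈ 144.90°
∠H = 0.00° − 144.90° = -144.90°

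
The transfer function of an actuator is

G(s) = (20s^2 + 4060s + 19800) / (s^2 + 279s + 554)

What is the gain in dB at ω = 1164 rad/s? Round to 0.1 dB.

Substitute s = j1164:
Numerator: 20(j1164)^2 + 4060(j1164) + 19800 = -27078120 + j4725840
Denominator: (j1164)^2 + 279(j1164) + 554 = -1354342 + j324756
|N| = √(27078120² + 4725840²) ≈ 2.7487e+07, ∠N ≈ 170.10°
|D| = √(1354342² + 324756²) ≈ 1.3927e+06, ∠D ≈ 166.52°
|G| = 2.7487e+07 / 1.3927e+06 ≈ 19.736
Gain = 20 log₁₀(19.736) ≈ 25.91 dB

25.9 dB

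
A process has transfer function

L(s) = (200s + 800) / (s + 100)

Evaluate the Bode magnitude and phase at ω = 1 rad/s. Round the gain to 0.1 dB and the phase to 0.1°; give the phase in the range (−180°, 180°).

Substitute s = j1:
Numerator: 200(j1) + 800 = 800 + j200
Denominator: (j1) + 100 = 100 + j1
|N| = √(800² + 200²) ≈ 824.62, ∠N ≈ 14.04°
|D| = √(100² + 1²) ≈ 100, ∠D ≈ 0.57°
|L| = 824.62 / 100 ≈ 8.2462
Gain = 20 log₁₀(8.2462) ≈ 18.33 dB
∠L = 14.04° − 0.57° = 13.47°

18.3 dB, 13.5°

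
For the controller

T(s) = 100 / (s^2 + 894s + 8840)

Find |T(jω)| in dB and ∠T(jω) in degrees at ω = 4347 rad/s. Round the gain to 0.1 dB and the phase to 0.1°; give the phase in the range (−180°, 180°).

Substitute s = j4347:
Numerator: 100 = 100 + j0
Denominator: (j4347)^2 + 894(j4347) + 8840 = -18887569 + j3886218
|N| = √(100² + 0²) ≈ 100, ∠N ≈ 0.00°
|D| = √(18887569² + 3886218²) ≈ 1.9283e+07, ∠D ≈ 168.37°
|T| = 100 / 1.9283e+07 ≈ 5.1859e-06
Gain = 20 log₁₀(5.1859e-06) ≈ -105.70 dB
∠T = 0.00° − 168.37° = -168.37°

-105.7 dB, -168.4°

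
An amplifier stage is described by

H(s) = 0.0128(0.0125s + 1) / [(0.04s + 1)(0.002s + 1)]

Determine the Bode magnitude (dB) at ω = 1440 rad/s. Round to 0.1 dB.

-57.6 dB

At ω = 1440 rad/s:
zero (1 + j1440·0.0125) = 1 + j18 → |·| ≈ 18.028, ∠ ≈ 86.82°
pole (1 + j1440·0.04) = 1 + j57.6 → |·| ≈ 57.609, ∠ ≈ 89.01°
pole (1 + j1440·0.002) = 1 + j2.88 → |·| ≈ 3.0487, ∠ ≈ 70.85°
|H| = 0.0128 · 18.028 / (57.609 · 3.0487) ≈ 0.0013139
Gain = 20 log₁₀(0.0013139) ≈ -57.63 dB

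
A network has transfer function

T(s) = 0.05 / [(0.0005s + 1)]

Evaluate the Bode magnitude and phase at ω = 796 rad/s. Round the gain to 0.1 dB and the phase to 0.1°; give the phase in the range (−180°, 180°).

-26.7 dB, -21.7°

At ω = 796 rad/s:
pole (1 + j796·0.0005) = 1 + j0.398 → |·| ≈ 1.0763, ∠ ≈ 21.70°
|T| = 0.05 · 1 / (1.0763) ≈ 0.046455
Gain = 20 log₁₀(0.046455) ≈ -26.66 dB
∠T = (0°) − (21.70°) = -21.70°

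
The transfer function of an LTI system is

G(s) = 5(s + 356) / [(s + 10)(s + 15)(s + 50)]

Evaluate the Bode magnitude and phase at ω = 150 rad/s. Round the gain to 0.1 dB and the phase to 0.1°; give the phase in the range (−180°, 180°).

At s = jω = j150:
zero (s+356): 356 + j150 → |·| = √(356²+150²) = √149236 ≈ 386.31, ∠ = arctan(150/356) ≈ 22.85°
pole (s+10): 10 + j150 → |·| = √(10²+150²) = √22600 ≈ 150.33, ∠ = arctan(150/10) ≈ 86.19°
pole (s+15): 15 + j150 → |·| = √(15²+150²) = √22725 ≈ 150.75, ∠ = arctan(150/15) ≈ 84.29°
pole (s+50): 50 + j150 → |·| = √(50²+150²) = √25000 ≈ 158.11, ∠ = arctan(150/50) ≈ 71.57°
|G| = 5 · 386.31 / 3.5831e+06 ≈ 0.00053907
Gain = 20 log₁₀(0.00053907) ≈ -65.37 dB
∠G = 22.85° − 242.05° = -219.20° ≡ 140.80° (principal value)

-65.4 dB, 140.8°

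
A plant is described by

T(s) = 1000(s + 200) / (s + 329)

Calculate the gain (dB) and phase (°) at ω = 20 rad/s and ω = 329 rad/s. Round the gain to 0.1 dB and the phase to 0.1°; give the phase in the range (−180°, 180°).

At s = jω = j20:
zero (s+200): 200 + j20 → |·| = √(200²+20²) = √40400 ≈ 201, ∠ = arctan(20/200) ≈ 5.71°
pole (s+329): 329 + j20 → |·| = √(329²+20²) = √108641 ≈ 329.61, ∠ = arctan(20/329) ≈ 3.48°
|T| = 1000 · 201 / 329.61 ≈ 609.81
Gain = 20 log₁₀(609.81) ≈ 55.70 dB
∠T = 5.71° − 3.48° = 2.23°

At s = jω = j329:
zero (s+200): 200 + j329 → |·| = √(200²+329²) = √148241 ≈ 385.02, ∠ = arctan(329/200) ≈ 58.70°
pole (s+329): 329 + j329 → |·| = √(329²+329²) = √216482 ≈ 465.28, ∠ = arctan(329/329) ≈ 45.00°
|T| = 1000 · 385.02 / 465.28 ≈ 827.5
Gain = 20 log₁₀(827.5) ≈ 58.36 dB
∠T = 58.70° − 45.00° = 13.70°

ω = 20: 55.7 dB, 2.2°; ω = 329: 58.4 dB, 13.7°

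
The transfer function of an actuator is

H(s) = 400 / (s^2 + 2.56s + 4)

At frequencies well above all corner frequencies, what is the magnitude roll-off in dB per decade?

Each pole contributes −20 dB/decade at high frequency; each zero contributes +20 dB/decade.
Net: 0 zero(s) − 2 pole(s) → -40 dB/decade.

-40 dB/decade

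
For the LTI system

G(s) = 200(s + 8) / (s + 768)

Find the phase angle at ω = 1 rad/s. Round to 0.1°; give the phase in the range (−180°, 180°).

At s = jω = j1:
zero (s+8): 8 + j1 → |·| = √(8²+1²) = √65 ≈ 8.0623, ∠ = arctan(1/8) ≈ 7.13°
pole (s+768): 768 + j1 → |·| = √(768²+1²) = √589825 ≈ 768, ∠ = arctan(1/768) ≈ 0.07°
∠G = 7.13° − 0.07° = 7.06°

7.1°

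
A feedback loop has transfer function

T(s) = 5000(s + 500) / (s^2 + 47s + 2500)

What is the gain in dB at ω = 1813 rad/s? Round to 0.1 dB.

At s = jω = j1813:
zero (s+500): 500 + j1813 → |·| = √(500²+1813²) = √3536969 ≈ 1880.7, ∠ = arctan(1813/500) ≈ 74.58°
quadratic: (j1813)² + 47·j1813 + 2500 = -3284469 + j85211 → |·| ≈ 3.2856e+06, ∠ ≈ 178.51°
|T| = 5000 · 1880.7 / 3.2856e+06 ≈ 2.862
Gain = 20 log₁₀(2.862) ≈ 9.13 dB

9.1 dB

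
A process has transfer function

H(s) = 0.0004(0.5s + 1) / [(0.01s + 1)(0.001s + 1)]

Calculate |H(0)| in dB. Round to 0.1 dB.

H(0) = 0.0004 · 1 / 1 = 0.0004
20 log₁₀(0.0004) ≈ -67.96 dB

-68.0 dB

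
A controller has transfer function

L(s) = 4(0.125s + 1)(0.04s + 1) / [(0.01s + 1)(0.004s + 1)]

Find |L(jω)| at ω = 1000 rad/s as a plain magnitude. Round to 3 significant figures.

483

At ω = 1000 rad/s:
zero (1 + j1000·0.125) = 1 + j125 → |·| ≈ 125, ∠ ≈ 89.54°
zero (1 + j1000·0.04) = 1 + j40 → |·| ≈ 40.012, ∠ ≈ 88.57°
pole (1 + j1000·0.01) = 1 + j10 → |·| ≈ 10.05, ∠ ≈ 84.29°
pole (1 + j1000·0.004) = 1 + j4 → |·| ≈ 4.1231, ∠ ≈ 75.96°
|L| = 4 · 125 · 40.012 / (10.05 · 4.1231) ≈ 482.8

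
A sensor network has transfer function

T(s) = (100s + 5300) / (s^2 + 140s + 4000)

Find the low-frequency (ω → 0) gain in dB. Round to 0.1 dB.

T(0) = 5300 / 4000 = 1.325
20 log₁₀(1.325) ≈ 2.44 dB

2.4 dB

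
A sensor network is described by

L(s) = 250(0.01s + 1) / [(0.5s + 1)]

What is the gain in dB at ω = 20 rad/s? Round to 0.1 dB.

28.1 dB

At ω = 20 rad/s:
zero (1 + j20·0.01) = 1 + j0.2 → |·| ≈ 1.0198, ∠ ≈ 11.31°
pole (1 + j20·0.5) = 1 + j10 → |·| ≈ 10.05, ∠ ≈ 84.29°
|L| = 250 · 1.0198 / (10.05) ≈ 25.368
Gain = 20 log₁₀(25.368) ≈ 28.09 dB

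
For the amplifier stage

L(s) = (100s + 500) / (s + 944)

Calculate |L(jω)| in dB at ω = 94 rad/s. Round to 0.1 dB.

19.9 dB

Substitute s = j94:
Numerator: 100(j94) + 500 = 500 + j9400
Denominator: (j94) + 944 = 944 + j94
|N| = √(500² + 9400²) ≈ 9413.3, ∠N ≈ 86.96°
|D| = √(944² + 94²) ≈ 948.67, ∠D ≈ 5.69°
|L| = 9413.3 / 948.67 ≈ 9.9226
Gain = 20 log₁₀(9.9226) ≈ 19.93 dB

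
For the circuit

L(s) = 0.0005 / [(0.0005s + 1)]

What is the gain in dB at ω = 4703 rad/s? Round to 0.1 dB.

At ω = 4703 rad/s:
pole (1 + j4703·0.0005) = 1 + j2.3515 → |·| ≈ 2.5553, ∠ ≈ 66.96°
|L| = 0.0005 · 1 / (2.5553) ≈ 0.00019567
Gain = 20 log₁₀(0.00019567) ≈ -74.17 dB

-74.2 dB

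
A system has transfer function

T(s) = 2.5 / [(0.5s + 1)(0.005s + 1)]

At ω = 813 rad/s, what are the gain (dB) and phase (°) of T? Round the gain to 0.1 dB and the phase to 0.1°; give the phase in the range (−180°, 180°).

-56.7 dB, -166.0°

At ω = 813 rad/s:
pole (1 + j813·0.5) = 1 + j406.5 → |·| ≈ 406.5, ∠ ≈ 89.86°
pole (1 + j813·0.005) = 1 + j4.065 → |·| ≈ 4.1862, ∠ ≈ 76.18°
|T| = 2.5 · 1 / (406.5 · 4.1862) ≈ 0.0014691
Gain = 20 log₁₀(0.0014691) ≈ -56.66 dB
∠T = (0°) − (89.86° + 76.18°) = -166.04°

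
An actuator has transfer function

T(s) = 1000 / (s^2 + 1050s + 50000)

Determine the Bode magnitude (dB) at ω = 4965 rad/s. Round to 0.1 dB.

-88.0 dB

Substitute s = j4965:
Numerator: 1000 = 1000 + j0
Denominator: (j4965)^2 + 1050(j4965) + 50000 = -24601225 + j5213250
|N| = √(1000² + 0²) ≈ 1000, ∠N ≈ 0.00°
|D| = √(24601225² + 5213250²) ≈ 2.5148e+07, ∠D ≈ 168.04°
|T| = 1000 / 2.5148e+07 ≈ 3.9765e-05
Gain = 20 log₁₀(3.9765e-05) ≈ -88.01 dB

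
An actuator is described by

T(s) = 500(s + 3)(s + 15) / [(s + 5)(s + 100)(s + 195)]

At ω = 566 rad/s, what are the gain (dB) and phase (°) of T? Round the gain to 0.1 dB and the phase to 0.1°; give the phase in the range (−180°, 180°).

At s = jω = j566:
zero (s+3): 3 + j566 → |·| = √(3²+566²) = √320365 ≈ 566.01, ∠ = arctan(566/3) ≈ 89.70°
zero (s+15): 15 + j566 → |·| = √(15²+566²) = √320581 ≈ 566.2, ∠ = arctan(566/15) ≈ 88.48°
pole (s+5): 5 + j566 → |·| = √(5²+566²) = √320381 ≈ 566.02, ∠ = arctan(566/5) ≈ 89.49°
pole (s+100): 100 + j566 → |·| = √(100²+566²) = √330356 ≈ 574.77, ∠ = arctan(566/100) ≈ 79.98°
pole (s+195): 195 + j566 → |·| = √(195²+566²) = √358381 ≈ 598.65, ∠ = arctan(566/195) ≈ 70.99°
|T| = 500 · 3.2047e+05 / 1.9476e+08 ≈ 0.82273
Gain = 20 log₁₀(0.82273) ≈ -1.69 dB
∠T = 178.18° − 240.46° = -62.28°

-1.7 dB, -62.3°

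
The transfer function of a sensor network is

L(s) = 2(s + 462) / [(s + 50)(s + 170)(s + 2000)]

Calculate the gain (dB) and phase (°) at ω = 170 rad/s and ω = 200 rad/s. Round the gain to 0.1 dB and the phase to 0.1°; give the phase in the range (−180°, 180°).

ω = 170: -98.8 dB, -103.3°; ω = 200: -100.7 dB, -107.9°

At s = jω = j170:
zero (s+462): 462 + j170 → |·| = √(462²+170²) = √242344 ≈ 492.28, ∠ = arctan(170/462) ≈ 20.20°
pole (s+50): 50 + j170 → |·| = √(50²+170²) = √31400 ≈ 177.2, ∠ = arctan(170/50) ≈ 73.61°
pole (s+170): 170 + j170 → |·| = √(170²+170²) = √57800 ≈ 240.42, ∠ = arctan(170/170) ≈ 45.00°
pole (s+2000): 2000 + j170 → |·| = √(2000²+170²) = √4028900 ≈ 2007.2, ∠ = arctan(170/2000) ≈ 4.86°
|L| = 2 · 492.28 / 8.5512e+07 ≈ 1.1514e-05
Gain = 20 log₁₀(1.1514e-05) ≈ -98.78 dB
∠L = 20.20° − 123.47° = -103.27°

At s = jω = j200:
zero (s+462): 462 + j200 → |·| = √(462²+200²) = √253444 ≈ 503.43, ∠ = arctan(200/462) ≈ 23.41°
pole (s+50): 50 + j200 → |·| = √(50²+200²) = √42500 ≈ 206.16, ∠ = arctan(200/50) ≈ 75.96°
pole (s+170): 170 + j200 → |·| = √(170²+200²) = √68900 ≈ 262.49, ∠ = arctan(200/170) ≈ 49.64°
pole (s+2000): 2000 + j200 → |·| = √(2000²+200²) = √4040000 ≈ 2010, ∠ = arctan(200/2000) ≈ 5.71°
|L| = 2 · 503.43 / 1.0877e+08 ≈ 9.2568e-06
Gain = 20 log₁₀(9.2568e-06) ≈ -100.67 dB
∠L = 23.41° − 131.31° = -107.90°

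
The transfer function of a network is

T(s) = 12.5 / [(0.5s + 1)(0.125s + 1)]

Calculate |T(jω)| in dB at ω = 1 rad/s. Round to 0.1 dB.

20.9 dB

At ω = 1 rad/s:
pole (1 + j1·0.5) = 1 + j0.5 → |·| ≈ 1.118, ∠ ≈ 26.57°
pole (1 + j1·0.125) = 1 + j0.125 → |·| ≈ 1.0078, ∠ ≈ 7.13°
|T| = 12.5 · 1 / (1.118 · 1.0078) ≈ 11.094
Gain = 20 log₁₀(11.094) ≈ 20.90 dB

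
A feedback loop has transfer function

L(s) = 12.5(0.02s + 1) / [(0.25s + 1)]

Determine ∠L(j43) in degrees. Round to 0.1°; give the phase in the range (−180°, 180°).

-44.0°

At ω = 43 rad/s:
zero (1 + j43·0.02) = 1 + j0.86 → |·| ≈ 1.3189, ∠ ≈ 40.70°
pole (1 + j43·0.25) = 1 + j10.75 → |·| ≈ 10.796, ∠ ≈ 84.69°
∠L = (40.70°) − (84.69°) = -43.99°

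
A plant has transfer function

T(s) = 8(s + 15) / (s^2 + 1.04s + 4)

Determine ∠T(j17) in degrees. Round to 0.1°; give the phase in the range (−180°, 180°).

At s = jω = j17:
zero (s+15): 15 + j17 → |·| = √(15²+17²) = √514 ≈ 22.672, ∠ = arctan(17/15) ≈ 48.58°
quadratic: (j17)² + 1.04·j17 + 4 = -285 + j17.68 → |·| ≈ 285.55, ∠ ≈ 176.45°
∠T = 48.58° − 176.45° = -127.87°

-127.9°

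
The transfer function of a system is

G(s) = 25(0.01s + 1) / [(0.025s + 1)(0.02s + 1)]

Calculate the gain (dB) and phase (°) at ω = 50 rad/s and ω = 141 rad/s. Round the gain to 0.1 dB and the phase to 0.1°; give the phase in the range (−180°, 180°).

ω = 50: 21.8 dB, -69.8°; ω = 141: 11.9 dB, -90.0°

At ω = 50 rad/s:
zero (1 + j50·0.01) = 1 + j0.5 → |·| ≈ 1.118, ∠ ≈ 26.57°
pole (1 + j50·0.025) = 1 + j1.25 → |·| ≈ 1.6008, ∠ ≈ 51.34°
pole (1 + j50·0.02) = 1 + j1 → |·| ≈ 1.4142, ∠ ≈ 45.00°
|G| = 25 · 1.118 / (1.6008 · 1.4142) ≈ 12.346
Gain = 20 log₁₀(12.346) ≈ 21.83 dB
∠G = (26.57°) − (51.34° + 45.00°) = -69.77°

At ω = 141 rad/s:
zero (1 + j141·0.01) = 1 + j1.41 → |·| ≈ 1.7286, ∠ ≈ 54.65°
pole (1 + j141·0.025) = 1 + j3.525 → |·| ≈ 3.6641, ∠ ≈ 74.16°
pole (1 + j141·0.02) = 1 + j2.82 → |·| ≈ 2.9921, ∠ ≈ 70.47°
|G| = 25 · 1.7286 / (3.6641 · 2.9921) ≈ 3.9418
Gain = 20 log₁₀(3.9418) ≈ 11.91 dB
∠G = (54.65°) − (74.16° + 70.47°) = -89.98°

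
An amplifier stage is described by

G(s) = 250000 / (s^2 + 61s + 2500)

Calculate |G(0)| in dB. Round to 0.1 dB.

G(0) = 250000 / 2500 = 100
20 log₁₀(100) ≈ 40.00 dB

40.0 dB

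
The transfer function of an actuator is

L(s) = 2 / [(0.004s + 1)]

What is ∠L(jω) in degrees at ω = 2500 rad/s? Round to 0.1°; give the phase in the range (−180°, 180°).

At ω = 2500 rad/s:
pole (1 + j2500·0.004) = 1 + j10 → |·| ≈ 10.05, ∠ ≈ 84.29°
∠L = (0°) − (84.29°) = -84.29°

-84.3°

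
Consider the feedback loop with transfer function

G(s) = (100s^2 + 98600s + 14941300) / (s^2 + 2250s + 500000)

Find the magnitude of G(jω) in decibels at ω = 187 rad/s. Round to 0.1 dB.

Substitute s = j187:
Numerator: 100(j187)^2 + 98600(j187) + 14941300 = 11444400 + j18438200
Denominator: (j187)^2 + 2250(j187) + 500000 = 465031 + j420750
|N| = √(11444400² + 18438200²) ≈ 2.1701e+07, ∠N ≈ 58.17°
|D| = √(465031² + 420750²) ≈ 6.2712e+05, ∠D ≈ 42.14°
|G| = 2.1701e+07 / 6.2712e+05 ≈ 34.604
Gain = 20 log₁₀(34.604) ≈ 30.78 dB

30.8 dB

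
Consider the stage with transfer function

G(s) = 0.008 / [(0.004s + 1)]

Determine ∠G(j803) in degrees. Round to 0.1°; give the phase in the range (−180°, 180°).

At ω = 803 rad/s:
pole (1 + j803·0.004) = 1 + j3.212 → |·| ≈ 3.3641, ∠ ≈ 72.71°
∠G = (0°) − (72.71°) = -72.71°

-72.7°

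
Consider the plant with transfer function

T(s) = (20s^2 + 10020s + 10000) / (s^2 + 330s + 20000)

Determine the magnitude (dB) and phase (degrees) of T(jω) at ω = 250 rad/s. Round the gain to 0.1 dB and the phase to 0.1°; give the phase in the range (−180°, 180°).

Substitute s = j250:
Numerator: 20(j250)^2 + 10020(j250) + 10000 = -1240000 + j2505000
Denominator: (j250)^2 + 330(j250) + 20000 = -42500 + j82500
|N| = √(1240000² + 2505000²) ≈ 2.7951e+06, ∠N ≈ 116.34°
|D| = √(42500² + 82500²) ≈ 92804, ∠D ≈ 117.26°
|T| = 2.7951e+06 / 92804 ≈ 30.118
Gain = 20 log₁₀(30.118) ≈ 29.58 dB
∠T = 116.34° − 117.26° = -0.92°

29.6 dB, -0.9°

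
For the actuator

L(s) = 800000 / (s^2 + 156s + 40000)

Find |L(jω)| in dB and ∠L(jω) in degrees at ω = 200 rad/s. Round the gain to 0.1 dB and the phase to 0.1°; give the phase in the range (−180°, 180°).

At s = jω = j200:
quadratic: (j200)² + 156·j200 + 40000 = 0 + j31200 → |·| ≈ 31200, ∠ ≈ 90.00°
|L| = 800000 / 31200 ≈ 25.641
Gain = 20 log₁₀(25.641) ≈ 28.18 dB
∠L = 0.00° − 90.00° = -90.00°

28.2 dB, -90.0°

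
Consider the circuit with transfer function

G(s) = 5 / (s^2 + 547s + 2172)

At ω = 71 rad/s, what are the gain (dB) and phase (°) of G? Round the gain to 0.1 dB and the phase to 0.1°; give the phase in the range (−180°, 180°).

Substitute s = j71:
Numerator: 5 = 5 + j0
Denominator: (j71)^2 + 547(j71) + 2172 = -2869 + j38837
|N| = √(5² + 0²) ≈ 5, ∠N ≈ 0.00°
|D| = √(2869² + 38837²) ≈ 38943, ∠D ≈ 94.22°
|G| = 5 / 38943 ≈ 0.00012839
Gain = 20 log₁₀(0.00012839) ≈ -77.83 dB
∠G = 0.00° − 94.22° = -94.22°

-77.8 dB, -94.2°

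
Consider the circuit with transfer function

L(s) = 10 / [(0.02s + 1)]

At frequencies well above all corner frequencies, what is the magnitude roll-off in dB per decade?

Each pole contributes −20 dB/decade at high frequency; each zero contributes +20 dB/decade.
Net: 0 zero(s) − 1 pole(s) → -20 dB/decade.

-20 dB/decade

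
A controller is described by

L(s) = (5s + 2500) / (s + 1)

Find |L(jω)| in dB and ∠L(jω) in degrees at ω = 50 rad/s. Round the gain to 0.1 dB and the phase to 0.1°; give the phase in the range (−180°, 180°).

Substitute s = j50:
Numerator: 5(j50) + 2500 = 2500 + j250
Denominator: (j50) + 1 = 1 + j50
|N| = √(2500² + 250²) ≈ 2512.5, ∠N ≈ 5.71°
|D| = √(1² + 50²) ≈ 50.01, ∠D ≈ 88.85°
|L| = 2512.5 / 50.01 ≈ 50.24
Gain = 20 log₁₀(50.24) ≈ 34.02 dB
∠L = 5.71° − 88.85° = -83.14°

34.0 dB, -83.1°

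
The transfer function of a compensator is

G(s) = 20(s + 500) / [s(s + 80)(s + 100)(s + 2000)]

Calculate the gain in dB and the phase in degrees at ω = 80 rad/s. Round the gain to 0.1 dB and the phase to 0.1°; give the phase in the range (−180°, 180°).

At s = jω = j80:
zero (s+500): 500 + j80 → |·| = √(500²+80²) = √256400 ≈ 506.36, ∠ = arctan(80/500) ≈ 9.09°
pole (s+80): 80 + j80 → |·| = √(80²+80²) = √12800 ≈ 113.14, ∠ = arctan(80/80) ≈ 45.00°
pole (s+100): 100 + j80 → |·| = √(100²+80²) = √16400 ≈ 128.06, ∠ = arctan(80/100) ≈ 38.66°
pole (s+2000): 2000 + j80 → |·| = √(2000²+80²) = √4006400 ≈ 2001.6, ∠ = arctan(80/2000) ≈ 2.29°
pole at origin: |s| = 80, ∠ = 90.00° (in denominator)
|G| = 20 · 506.36 / 2.32e+09 ≈ 4.3652e-06
Gain = 20 log₁₀(4.3652e-06) ≈ -107.20 dB
∠G = 9.09° − 175.95° = -166.86°

-107.2 dB, -166.9°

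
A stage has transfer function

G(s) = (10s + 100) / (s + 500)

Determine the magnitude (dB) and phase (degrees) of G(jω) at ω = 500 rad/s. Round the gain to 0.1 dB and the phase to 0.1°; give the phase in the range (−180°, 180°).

17.0 dB, 43.9°

Substitute s = j500:
Numerator: 10(j500) + 100 = 100 + j5000
Denominator: (j500) + 500 = 500 + j500
|N| = √(100² + 5000²) ≈ 5001, ∠N ≈ 88.85°
|D| = √(500² + 500²) ≈ 707.11, ∠D ≈ 45.00°
|G| = 5001 / 707.11 ≈ 7.0724
Gain = 20 log₁₀(7.0724) ≈ 16.99 dB
∠G = 88.85° − 45.00° = 43.85°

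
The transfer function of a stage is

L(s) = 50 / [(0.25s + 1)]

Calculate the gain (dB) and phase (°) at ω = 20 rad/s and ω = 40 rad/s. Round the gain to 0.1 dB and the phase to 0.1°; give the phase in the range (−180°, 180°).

ω = 20: 19.8 dB, -78.7°; ω = 40: 13.9 dB, -84.3°

At ω = 20 rad/s:
pole (1 + j20·0.25) = 1 + j5 → |·| ≈ 5.099, ∠ ≈ 78.69°
|L| = 50 · 1 / (5.099) ≈ 9.8058
Gain = 20 log₁₀(9.8058) ≈ 19.83 dB
∠L = (0°) − (78.69°) = -78.69°

At ω = 40 rad/s:
pole (1 + j40·0.25) = 1 + j10 → |·| ≈ 10.05, ∠ ≈ 84.29°
|L| = 50 · 1 / (10.05) ≈ 4.9751
Gain = 20 log₁₀(4.9751) ≈ 13.94 dB
∠L = (0°) − (84.29°) = -84.29°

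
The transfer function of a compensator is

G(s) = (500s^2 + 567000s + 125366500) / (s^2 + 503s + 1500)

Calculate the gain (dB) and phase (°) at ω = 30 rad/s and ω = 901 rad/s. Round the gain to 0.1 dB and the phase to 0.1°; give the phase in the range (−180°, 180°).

Substitute s = j30:
Numerator: 500(j30)^2 + 567000(j30) + 125366500 = 124916500 + j17010000
Denominator: (j30)^2 + 503(j30) + 1500 = 600 + j15090
|N| = √(124916500² + 17010000²) ≈ 1.2607e+08, ∠N ≈ 7.75°
|D| = √(600² + 15090²) ≈ 15102, ∠D ≈ 87.72°
|G| = 1.2607e+08 / 15102 ≈ 8347.9
Gain = 20 log₁₀(8347.9) ≈ 78.43 dB
∠G = 7.75° − 87.72° = -79.97°

Substitute s = j901:
Numerator: 500(j901)^2 + 567000(j901) + 125366500 = -280534000 + j510867000
Denominator: (j901)^2 + 503(j901) + 1500 = -810301 + j453203
|N| = √(280534000² + 510867000²) ≈ 5.8282e+08, ∠N ≈ 118.77°
|D| = √(810301² + 453203²) ≈ 9.2843e+05, ∠D ≈ 150.78°
|G| = 5.8282e+08 / 9.2843e+05 ≈ 627.75
Gain = 20 log₁₀(627.75) ≈ 55.96 dB
∠G = 118.77° − 150.78° = -32.01°

ω = 30: 78.4 dB, -80.0°; ω = 901: 56.0 dB, -32.0°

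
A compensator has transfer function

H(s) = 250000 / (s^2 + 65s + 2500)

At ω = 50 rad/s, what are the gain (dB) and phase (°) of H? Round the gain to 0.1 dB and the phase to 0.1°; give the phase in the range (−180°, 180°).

37.7 dB, -90.0°

At s = jω = j50:
quadratic: (j50)² + 65·j50 + 2500 = 0 + j3250 → |·| ≈ 3250, ∠ ≈ 90.00°
|H| = 250000 / 3250 ≈ 76.923
Gain = 20 log₁₀(76.923) ≈ 37.72 dB
∠H = 0.00° − 90.00° = -90.00°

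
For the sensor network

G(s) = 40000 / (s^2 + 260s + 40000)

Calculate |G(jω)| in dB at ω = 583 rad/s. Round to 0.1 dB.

-18.5 dB

At s = jω = j583:
quadratic: (j583)² + 260·j583 + 40000 = -299889 + j151580 → |·| ≈ 3.3602e+05, ∠ ≈ 153.19°
|G| = 40000 / 3.3602e+05 ≈ 0.11904
Gain = 20 log₁₀(0.11904) ≈ -18.49 dB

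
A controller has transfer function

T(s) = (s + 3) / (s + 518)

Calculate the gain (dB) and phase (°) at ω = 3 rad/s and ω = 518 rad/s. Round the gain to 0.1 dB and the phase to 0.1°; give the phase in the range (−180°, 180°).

ω = 3: -41.7 dB, 44.7°; ω = 518: -3.0 dB, 44.7°

Substitute s = j3:
Numerator: (j3) + 3 = 3 + j3
Denominator: (j3) + 518 = 518 + j3
|N| = √(3² + 3²) ≈ 4.2426, ∠N ≈ 45.00°
|D| = √(518² + 3²) ≈ 518.01, ∠D ≈ 0.33°
|T| = 4.2426 / 518.01 ≈ 0.0081902
Gain = 20 log₁₀(0.0081902) ≈ -41.73 dB
∠T = 45.00° − 0.33° = 44.67°

Substitute s = j518:
Numerator: (j518) + 3 = 3 + j518
Denominator: (j518) + 518 = 518 + j518
|N| = √(3² + 518²) ≈ 518.01, ∠N ≈ 89.67°
|D| = √(518² + 518²) ≈ 732.56, ∠D ≈ 45.00°
|T| = 518.01 / 732.56 ≈ 0.70712
Gain = 20 log₁₀(0.70712) ≈ -3.01 dB
∠T = 89.67° − 45.00° = 44.67°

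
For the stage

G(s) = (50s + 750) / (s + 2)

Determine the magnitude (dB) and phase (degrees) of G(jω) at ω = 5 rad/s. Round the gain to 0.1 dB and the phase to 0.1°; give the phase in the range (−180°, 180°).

Substitute s = j5:
Numerator: 50(j5) + 750 = 750 + j250
Denominator: (j5) + 2 = 2 + j5
|N| = √(750² + 250²) ≈ 790.57, ∠N ≈ 18.43°
|D| = √(2² + 5²) ≈ 5.3852, ∠D ≈ 68.20°
|G| = 790.57 / 5.3852 ≈ 146.8
Gain = 20 log₁₀(146.8) ≈ 43.33 dB
∠G = 18.43° − 68.20° = -49.77°

43.3 dB, -49.8°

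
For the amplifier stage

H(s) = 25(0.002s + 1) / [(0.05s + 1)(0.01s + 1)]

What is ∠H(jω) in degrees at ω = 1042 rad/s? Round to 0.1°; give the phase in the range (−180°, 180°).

-109.1°

At ω = 1042 rad/s:
zero (1 + j1042·0.002) = 1 + j2.084 → |·| ≈ 2.3115, ∠ ≈ 64.37°
pole (1 + j1042·0.05) = 1 + j52.1 → |·| ≈ 52.11, ∠ ≈ 88.90°
pole (1 + j1042·0.01) = 1 + j10.42 → |·| ≈ 10.468, ∠ ≈ 84.52°
∠H = (64.37°) − (88.90° + 84.52°) = -109.05°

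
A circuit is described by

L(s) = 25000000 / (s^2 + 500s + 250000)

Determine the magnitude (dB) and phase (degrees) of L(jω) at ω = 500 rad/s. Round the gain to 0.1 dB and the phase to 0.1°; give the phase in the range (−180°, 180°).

At s = jω = j500:
quadratic: (j500)² + 500·j500 + 250000 = 0 + j250000 → |·| ≈ 2.5e+05, ∠ ≈ 90.00°
|L| = 25000000 / 2.5e+05 ≈ 100
Gain = 20 log₁₀(100) ≈ 40.00 dB
∠L = 0.00° − 90.00° = -90.00°

40.0 dB, -90.0°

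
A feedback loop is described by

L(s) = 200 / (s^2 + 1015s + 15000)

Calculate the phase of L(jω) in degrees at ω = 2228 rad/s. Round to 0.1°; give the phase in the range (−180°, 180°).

-155.4°

Substitute s = j2228:
Numerator: 200 = 200 + j0
Denominator: (j2228)^2 + 1015(j2228) + 15000 = -4948984 + j2261420
|N| = √(200² + 0²) ≈ 200, ∠N ≈ 0.00°
|D| = √(4948984² + 2261420²) ≈ 5.4412e+06, ∠D ≈ 155.44°
∠L = 0.00° − 155.44° = -155.44°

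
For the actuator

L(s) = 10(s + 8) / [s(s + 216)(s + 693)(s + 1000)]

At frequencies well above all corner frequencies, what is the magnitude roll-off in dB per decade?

Each pole contributes −20 dB/decade at high frequency; each zero contributes +20 dB/decade.
Net: 1 zero(s) − 4 pole(s) → -60 dB/decade.

-60 dB/decade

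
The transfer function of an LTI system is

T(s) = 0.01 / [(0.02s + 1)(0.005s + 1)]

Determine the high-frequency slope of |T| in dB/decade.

Each pole contributes −20 dB/decade at high frequency; each zero contributes +20 dB/decade.
Net: 0 zero(s) − 2 pole(s) → -40 dB/decade.

-40 dB/decade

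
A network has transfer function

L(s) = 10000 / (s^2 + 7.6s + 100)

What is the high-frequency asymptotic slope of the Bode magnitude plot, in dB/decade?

-40 dB/decade

Each pole contributes −20 dB/decade at high frequency; each zero contributes +20 dB/decade.
Net: 0 zero(s) − 2 pole(s) → -40 dB/decade.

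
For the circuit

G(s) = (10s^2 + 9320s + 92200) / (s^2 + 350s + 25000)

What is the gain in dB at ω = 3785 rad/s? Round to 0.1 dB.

20.2 dB

Substitute s = j3785:
Numerator: 10(j3785)^2 + 9320(j3785) + 92200 = -143170050 + j35276200
Denominator: (j3785)^2 + 350(j3785) + 25000 = -14301225 + j1324750
|N| = √(143170050² + 35276200²) ≈ 1.4745e+08, ∠N ≈ 166.16°
|D| = √(14301225² + 1324750²) ≈ 1.4362e+07, ∠D ≈ 174.71°
|G| = 1.4745e+08 / 1.4362e+07 ≈ 10.267
Gain = 20 log₁₀(10.267) ≈ 20.23 dB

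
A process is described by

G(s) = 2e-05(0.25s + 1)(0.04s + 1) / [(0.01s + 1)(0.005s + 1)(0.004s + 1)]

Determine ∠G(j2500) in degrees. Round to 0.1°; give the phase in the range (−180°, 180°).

-78.1°

At ω = 2500 rad/s:
zero (1 + j2500·0.25) = 1 + j625 → |·| ≈ 625, ∠ ≈ 89.91°
zero (1 + j2500·0.04) = 1 + j100 → |·| ≈ 100, ∠ ≈ 89.43°
pole (1 + j2500·0.01) = 1 + j25 → |·| ≈ 25.02, ∠ ≈ 87.71°
pole (1 + j2500·0.005) = 1 + j12.5 → |·| ≈ 12.54, ∠ ≈ 85.43°
pole (1 + j2500·0.004) = 1 + j10 → |·| ≈ 10.05, ∠ ≈ 84.29°
∠G = (89.91° + 89.43°) − (87.71° + 85.43° + 84.29°) = -78.09°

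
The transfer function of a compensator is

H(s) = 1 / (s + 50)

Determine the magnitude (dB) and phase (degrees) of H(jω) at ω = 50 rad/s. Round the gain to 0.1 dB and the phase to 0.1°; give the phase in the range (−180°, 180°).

Substitute s = j50:
Numerator: 1 = 1 + j0
Denominator: (j50) + 50 = 50 + j50
|N| = √(1² + 0²) ≈ 1, ∠N ≈ 0.00°
|D| = √(50² + 50²) ≈ 70.711, ∠D ≈ 45.00°
|H| = 1 / 70.711 ≈ 0.014142
Gain = 20 log₁₀(0.014142) ≈ -36.99 dB
∠H = 0.00° − 45.00° = -45.00°

-37.0 dB, -45.0°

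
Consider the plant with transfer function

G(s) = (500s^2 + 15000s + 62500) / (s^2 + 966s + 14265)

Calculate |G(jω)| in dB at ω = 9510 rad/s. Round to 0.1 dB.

53.9 dB

Substitute s = j9510:
Numerator: 500(j9510)^2 + 15000(j9510) + 62500 = -45219987500 + j142650000
Denominator: (j9510)^2 + 966(j9510) + 14265 = -90425835 + j9186660
|N| = √(45219987500² + 142650000²) ≈ 4.522e+10, ∠N ≈ 179.82°
|D| = √(90425835² + 9186660²) ≈ 9.0891e+07, ∠D ≈ 174.20°
|G| = 4.522e+10 / 9.0891e+07 ≈ 497.52
Gain = 20 log₁₀(497.52) ≈ 53.94 dB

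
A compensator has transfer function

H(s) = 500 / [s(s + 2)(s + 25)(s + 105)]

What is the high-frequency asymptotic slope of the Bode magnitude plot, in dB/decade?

Each pole contributes −20 dB/decade at high frequency; each zero contributes +20 dB/decade.
Net: 0 zero(s) − 4 pole(s) → -80 dB/decade.

-80 dB/decade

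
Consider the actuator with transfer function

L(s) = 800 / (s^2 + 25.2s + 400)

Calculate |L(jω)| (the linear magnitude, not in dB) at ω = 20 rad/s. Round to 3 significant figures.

1.59

At s = jω = j20:
quadratic: (j20)² + 25.2·j20 + 400 = 0 + j504 → |·| ≈ 504, ∠ ≈ 90.00°
|L| = 800 / 504 ≈ 1.5873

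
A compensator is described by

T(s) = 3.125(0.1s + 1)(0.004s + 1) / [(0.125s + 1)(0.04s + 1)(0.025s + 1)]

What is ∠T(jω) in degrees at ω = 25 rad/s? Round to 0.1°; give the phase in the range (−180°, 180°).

At ω = 25 rad/s:
zero (1 + j25·0.1) = 1 + j2.5 → |·| ≈ 2.6926, ∠ ≈ 68.20°
zero (1 + j25·0.004) = 1 + j0.1 → |·| ≈ 1.005, ∠ ≈ 5.71°
pole (1 + j25·0.125) = 1 + j3.125 → |·| ≈ 3.2811, ∠ ≈ 72.26°
pole (1 + j25·0.04) = 1 + j1 → |·| ≈ 1.4142, ∠ ≈ 45.00°
pole (1 + j25·0.025) = 1 + j0.625 → |·| ≈ 1.1792, ∠ ≈ 32.01°
∠T = (68.20° + 5.71°) − (72.26° + 45.00° + 32.01°) = -75.36°

-75.4°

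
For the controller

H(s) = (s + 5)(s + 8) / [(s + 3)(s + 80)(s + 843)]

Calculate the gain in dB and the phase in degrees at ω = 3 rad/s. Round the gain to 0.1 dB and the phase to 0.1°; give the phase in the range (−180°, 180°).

-75.2 dB, 4.2°

At s = jω = j3:
zero (s+5): 5 + j3 → |·| = √(5²+3²) = √34 ≈ 5.831, ∠ = arctan(3/5) ≈ 30.96°
zero (s+8): 8 + j3 → |·| = √(8²+3²) = √73 ≈ 8.544, ∠ = arctan(3/8) ≈ 20.56°
pole (s+3): 3 + j3 → |·| = √(3²+3²) = √18 ≈ 4.2426, ∠ = arctan(3/3) ≈ 45.00°
pole (s+80): 80 + j3 → |·| = √(80²+3²) = √6409 ≈ 80.056, ∠ = arctan(3/80) ≈ 2.15°
pole (s+843): 843 + j3 → |·| = √(843²+3²) = √710658 ≈ 843.01, ∠ = arctan(3/843) ≈ 0.20°
|H| = 1 · 49.82 / 2.8632e+05 ≈ 0.000174
Gain = 20 log₁₀(0.000174) ≈ -75.19 dB
∠H = 51.52° − 47.35° = 4.17°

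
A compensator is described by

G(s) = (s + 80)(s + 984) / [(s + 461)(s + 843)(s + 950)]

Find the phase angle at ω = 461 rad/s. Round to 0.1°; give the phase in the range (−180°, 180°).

5.7°

At s = jω = j461:
zero (s+80): 80 + j461 → |·| = √(80²+461²) = √218921 ≈ 467.89, ∠ = arctan(461/80) ≈ 80.16°
zero (s+984): 984 + j461 → |·| = √(984²+461²) = √1180777 ≈ 1086.6, ∠ = arctan(461/984) ≈ 25.10°
pole (s+461): 461 + j461 → |·| = √(461²+461²) = √425042 ≈ 651.95, ∠ = arctan(461/461) ≈ 45.00°
pole (s+843): 843 + j461 → |·| = √(843²+461²) = √923170 ≈ 960.82, ∠ = arctan(461/843) ≈ 28.67°
pole (s+950): 950 + j461 → |·| = √(950²+461²) = √1115021 ≈ 1055.9, ∠ = arctan(461/950) ≈ 25.89°
∠G = 105.26° − 99.56° = 5.70°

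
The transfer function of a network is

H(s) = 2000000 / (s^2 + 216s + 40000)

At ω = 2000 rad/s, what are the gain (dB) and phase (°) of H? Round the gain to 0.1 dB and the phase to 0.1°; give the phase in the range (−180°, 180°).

-6.0 dB, -173.8°

At s = jω = j2000:
quadratic: (j2000)² + 216·j2000 + 40000 = -3960000 + j432000 → |·| ≈ 3.9835e+06, ∠ ≈ 173.77°
|H| = 2000000 / 3.9835e+06 ≈ 0.50207
Gain = 20 log₁₀(0.50207) ≈ -5.98 dB
∠H = 0.00° − 173.77° = -173.77°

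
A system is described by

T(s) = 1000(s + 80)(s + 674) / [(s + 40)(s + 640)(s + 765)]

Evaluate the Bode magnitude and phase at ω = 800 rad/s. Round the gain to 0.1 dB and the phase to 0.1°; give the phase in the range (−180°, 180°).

At s = jω = j800:
zero (s+80): 80 + j800 → |·| = √(80²+800²) = √646400 ≈ 803.99, ∠ = arctan(800/80) ≈ 84.29°
zero (s+674): 674 + j800 → |·| = √(674²+800²) = √1094276 ≈ 1046.1, ∠ = arctan(800/674) ≈ 49.89°
pole (s+40): 40 + j800 → |·| = √(40²+800²) = √641600 ≈ 801, ∠ = arctan(800/40) ≈ 87.14°
pole (s+640): 640 + j800 → |·| = √(640²+800²) = √1049600 ≈ 1024.5, ∠ = arctan(800/640) ≈ 51.34°
pole (s+765): 765 + j800 → |·| = √(765²+800²) = √1225225 ≈ 1106.9, ∠ = arctan(800/765) ≈ 46.28°
|T| = 1000 · 8.4105e+05 / 9.0835e+08 ≈ 0.92591
Gain = 20 log₁₀(0.92591) ≈ -0.67 dB
∠T = 134.18° − 184.76° = -50.58°

-0.7 dB, -50.6°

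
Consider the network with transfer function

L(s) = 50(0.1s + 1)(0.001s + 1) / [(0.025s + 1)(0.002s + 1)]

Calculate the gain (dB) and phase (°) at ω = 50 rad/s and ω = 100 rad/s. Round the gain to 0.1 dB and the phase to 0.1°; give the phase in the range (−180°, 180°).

ω = 50: 44.0 dB, 24.5°; ω = 100: 45.3 dB, 10.5°

At ω = 50 rad/s:
zero (1 + j50·0.1) = 1 + j5 → |·| ≈ 5.099, ∠ ≈ 78.69°
zero (1 + j50·0.001) = 1 + j0.05 → |·| ≈ 1.0012, ∠ ≈ 2.86°
pole (1 + j50·0.025) = 1 + j1.25 → |·| ≈ 1.6008, ∠ ≈ 51.34°
pole (1 + j50·0.002) = 1 + j0.1 → |·| ≈ 1.005, ∠ ≈ 5.71°
|L| = 50 · 5.099 · 1.0012 / (1.6008 · 1.005) ≈ 158.66
Gain = 20 log₁₀(158.66) ≈ 44.01 dB
∠L = (78.69° + 2.86°) − (51.34° + 5.71°) = 24.50°

At ω = 100 rad/s:
zero (1 + j100·0.1) = 1 + j10 → |·| ≈ 10.05, ∠ ≈ 84.29°
zero (1 + j100·0.001) = 1 + j0.1 → |·| ≈ 1.005, ∠ ≈ 5.71°
pole (1 + j100·0.025) = 1 + j2.5 → |·| ≈ 2.6926, ∠ ≈ 68.20°
pole (1 + j100·0.002) = 1 + j0.2 → |·| ≈ 1.0198, ∠ ≈ 11.31°
|L| = 50 · 10.05 · 1.005 / (2.6926 · 1.0198) ≈ 183.91
Gain = 20 log₁₀(183.91) ≈ 45.29 dB
∠L = (84.29° + 5.71°) − (68.20° + 11.31°) = 10.49°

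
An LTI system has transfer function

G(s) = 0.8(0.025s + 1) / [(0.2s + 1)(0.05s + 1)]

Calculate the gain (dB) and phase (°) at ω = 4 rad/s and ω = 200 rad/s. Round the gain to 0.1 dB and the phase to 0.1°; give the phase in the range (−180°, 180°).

ω = 4: -4.2 dB, -44.3°; ω = 200: -39.9 dB, -94.2°

At ω = 4 rad/s:
zero (1 + j4·0.025) = 1 + j0.1 → |·| ≈ 1.005, ∠ ≈ 5.71°
pole (1 + j4·0.2) = 1 + j0.8 → |·| ≈ 1.2806, ∠ ≈ 38.66°
pole (1 + j4·0.05) = 1 + j0.2 → |·| ≈ 1.0198, ∠ ≈ 11.31°
|G| = 0.8 · 1.005 / (1.2806 · 1.0198) ≈ 0.61564
Gain = 20 log₁₀(0.61564) ≈ -4.21 dB
∠G = (5.71°) − (38.66° + 11.31°) = -44.26°

At ω = 200 rad/s:
zero (1 + j200·0.025) = 1 + j5 → |·| ≈ 5.099, ∠ ≈ 78.69°
pole (1 + j200·0.2) = 1 + j40 → |·| ≈ 40.012, ∠ ≈ 88.57°
pole (1 + j200·0.05) = 1 + j10 → |·| ≈ 10.05, ∠ ≈ 84.29°
|G| = 0.8 · 5.099 / (40.012 · 10.05) ≈ 0.010144
Gain = 20 log₁₀(0.010144) ≈ -39.88 dB
∠G = (78.69°) − (88.57° + 84.29°) = -94.17°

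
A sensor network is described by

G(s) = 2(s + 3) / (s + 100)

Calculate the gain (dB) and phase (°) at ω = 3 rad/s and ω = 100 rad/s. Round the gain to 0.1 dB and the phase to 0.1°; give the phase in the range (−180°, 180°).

ω = 3: -21.4 dB, 43.3°; ω = 100: 3.0 dB, 43.3°

At s = jω = j3:
zero (s+3): 3 + j3 → |·| = √(3²+3²) = √18 ≈ 4.2426, ∠ = arctan(3/3) ≈ 45.00°
pole (s+100): 100 + j3 → |·| = √(100²+3²) = √10009 ≈ 100.04, ∠ = arctan(3/100) ≈ 1.72°
|G| = 2 · 4.2426 / 100.04 ≈ 0.084818
Gain = 20 log₁₀(0.084818) ≈ -21.43 dB
∠G = 45.00° − 1.72° = 43.28°

At s = jω = j100:
zero (s+3): 3 + j100 → |·| = √(3²+100²) = √10009 ≈ 100.04, ∠ = arctan(100/3) ≈ 88.28°
pole (s+100): 100 + j100 → |·| = √(100²+100²) = √20000 ≈ 141.42, ∠ = arctan(100/100) ≈ 45.00°
|G| = 2 · 100.04 / 141.42 ≈ 1.4148
Gain = 20 log₁₀(1.4148) ≈ 3.01 dB
∠G = 88.28° − 45.00° = 43.28°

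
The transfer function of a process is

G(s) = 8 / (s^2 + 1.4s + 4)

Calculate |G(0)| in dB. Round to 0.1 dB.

G(0) = 8 / 4 = 2
20 log₁₀(2) ≈ 6.02 dB

6.0 dB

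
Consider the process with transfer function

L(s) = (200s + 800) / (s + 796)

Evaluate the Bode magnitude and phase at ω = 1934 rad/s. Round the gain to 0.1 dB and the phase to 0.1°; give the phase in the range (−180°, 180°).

45.3 dB, 22.3°

Substitute s = j1934:
Numerator: 200(j1934) + 800 = 800 + j386800
Denominator: (j1934) + 796 = 796 + j1934
|N| = √(800² + 386800²) ≈ 3.868e+05, ∠N ≈ 89.88°
|D| = √(796² + 1934²) ≈ 2091.4, ∠D ≈ 67.63°
|L| = 3.868e+05 / 2091.4 ≈ 184.95
Gain = 20 log₁₀(184.95) ≈ 45.34 dB
∠L = 89.88° − 67.63° = 22.25°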